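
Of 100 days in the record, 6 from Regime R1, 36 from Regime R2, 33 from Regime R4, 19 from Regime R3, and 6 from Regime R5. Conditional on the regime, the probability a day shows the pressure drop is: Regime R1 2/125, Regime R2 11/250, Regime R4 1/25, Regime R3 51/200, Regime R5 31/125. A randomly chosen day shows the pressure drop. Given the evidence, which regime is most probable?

Unnormalized posteriors (prior × likelihood):
  Regime R1: 0.06 × 0.016 = 0.00096
  Regime R2: 0.36 × 0.044 = 0.01584
  Regime R4: 0.33 × 0.04 = 0.0132
  Regime R3: 0.19 × 0.255 = 0.04845
  Regime R5: 0.06 × 0.248 = 0.01488
Sum = 0.09333.
Largest term belongs to Regime R3, so Regime R3 is most probable.

Regime R3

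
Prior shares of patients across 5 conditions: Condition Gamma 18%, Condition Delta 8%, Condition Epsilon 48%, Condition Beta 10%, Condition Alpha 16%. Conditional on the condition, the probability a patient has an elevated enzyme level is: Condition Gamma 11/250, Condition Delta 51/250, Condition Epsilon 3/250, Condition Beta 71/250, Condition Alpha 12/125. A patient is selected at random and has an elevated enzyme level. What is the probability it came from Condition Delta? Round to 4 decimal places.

0.2213

By Bayes' rule, posterior ∝ prior × likelihood:
  Condition Gamma: 0.18 × 0.044 = 0.00792
  Condition Delta: 0.08 × 0.204 = 0.01632
  Condition Epsilon: 0.48 × 0.012 = 0.00576
  Condition Beta: 0.1 × 0.284 = 0.0284
  Condition Alpha: 0.16 × 0.096 = 0.01536
Total = 0.07376.
P(Condition Delta | evidence) = 0.01632 / 0.07376 ≈ 0.2213.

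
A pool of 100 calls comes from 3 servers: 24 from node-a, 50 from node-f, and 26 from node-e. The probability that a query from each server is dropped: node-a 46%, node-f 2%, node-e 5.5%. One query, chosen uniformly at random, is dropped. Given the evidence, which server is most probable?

Compute prior × likelihood for every hypothesis:
  node-a: 0.24 × 0.46 = 0.1104
  node-f: 0.5 × 0.02 = 0.01
  node-e: 0.26 × 0.055 = 0.0143
Sum = 0.1347.
Largest term belongs to node-a, so node-a is most probable.

node-a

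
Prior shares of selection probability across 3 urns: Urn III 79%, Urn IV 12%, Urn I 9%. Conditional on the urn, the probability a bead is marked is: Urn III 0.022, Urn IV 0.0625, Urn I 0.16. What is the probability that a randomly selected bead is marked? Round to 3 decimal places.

0.039

Prior × likelihood for each hypothesis:
  Urn III: 0.79 × 0.022 = 0.01738
  Urn IV: 0.12 × 0.0625 = 0.0075
  Urn I: 0.09 × 0.16 = 0.0144
P(marked) = 0.01738 + 0.0075 + 0.0144 = 0.03928 → 0.039.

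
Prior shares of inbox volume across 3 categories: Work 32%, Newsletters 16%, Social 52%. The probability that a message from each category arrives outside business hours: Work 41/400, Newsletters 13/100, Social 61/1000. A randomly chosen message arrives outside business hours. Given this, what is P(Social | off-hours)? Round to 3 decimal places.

0.372

Compute prior × likelihood for every hypothesis:
  Work: 0.32 × 0.1025 = 0.0328
  Newsletters: 0.16 × 0.13 = 0.0208
  Social: 0.52 × 0.061 = 0.03172
Normalizing constant = 0.08532.
P(Social | evidence) = 0.03172 / 0.08532 ≈ 0.372.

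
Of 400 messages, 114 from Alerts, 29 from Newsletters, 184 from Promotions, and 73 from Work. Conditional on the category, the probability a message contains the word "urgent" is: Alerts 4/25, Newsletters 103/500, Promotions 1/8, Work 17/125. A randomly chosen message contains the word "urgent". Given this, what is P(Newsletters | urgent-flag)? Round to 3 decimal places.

Prior × likelihood for each hypothesis:
  Alerts: 0.285 × 0.16 = 0.0456
  Newsletters: 0.0725 × 0.206 = 0.014935
  Promotions: 0.46 × 0.125 = 0.0575
  Work: 0.1825 × 0.136 = 0.02482
Normalizing constant = 0.142855.
P(Newsletters | evidence) = 0.014935 / 0.142855 ≈ 0.105.

0.105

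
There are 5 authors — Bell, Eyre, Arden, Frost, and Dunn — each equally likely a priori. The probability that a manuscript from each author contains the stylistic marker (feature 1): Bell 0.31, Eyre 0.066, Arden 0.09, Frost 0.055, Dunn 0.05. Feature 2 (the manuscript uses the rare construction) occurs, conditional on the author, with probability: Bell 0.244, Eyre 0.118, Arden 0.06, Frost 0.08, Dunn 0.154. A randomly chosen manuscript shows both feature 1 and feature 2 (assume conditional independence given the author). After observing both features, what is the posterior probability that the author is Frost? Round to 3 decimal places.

0.044

With a uniform prior (1/5 each), posterior ∝ likelihood:
  Bell: 0.31 × 0.244 = 0.07564
  Eyre: 0.066 × 0.118 = 0.007788
  Arden: 0.09 × 0.06 = 0.0054
  Frost: 0.055 × 0.08 = 0.0044
  Dunn: 0.05 × 0.154 = 0.0077
Total = 0.100928.
P(Frost | evidence) = 0.0044 / 0.100928 ≈ 0.044.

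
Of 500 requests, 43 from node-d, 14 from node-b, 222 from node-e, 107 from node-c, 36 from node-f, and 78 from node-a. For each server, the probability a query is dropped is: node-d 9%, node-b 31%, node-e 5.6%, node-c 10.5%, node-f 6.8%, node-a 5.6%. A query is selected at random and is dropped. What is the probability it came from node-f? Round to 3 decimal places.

Prior × likelihood for each hypothesis:
  node-d: 0.086 × 0.09 = 0.00774
  node-b: 0.028 × 0.31 = 0.00868
  node-e: 0.444 × 0.056 = 0.024864
  node-c: 0.214 × 0.105 = 0.02247
  node-f: 0.072 × 0.068 = 0.004896
  node-a: 0.156 × 0.056 = 0.008736
Sum = 0.077386.
P(node-f | evidence) = 0.004896 / 0.077386 ≈ 0.063.

0.063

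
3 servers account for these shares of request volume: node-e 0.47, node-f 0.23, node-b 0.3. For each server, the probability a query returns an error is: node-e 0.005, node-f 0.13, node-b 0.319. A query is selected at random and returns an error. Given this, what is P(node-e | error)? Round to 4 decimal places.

Unnormalized posteriors (prior × likelihood):
  node-e: 0.47 × 0.005 = 0.00235
  node-f: 0.23 × 0.13 = 0.0299
  node-b: 0.3 × 0.319 = 0.0957
Normalizing constant = 0.12795.
P(node-e | evidence) = 0.00235 / 0.12795 ≈ 0.0184.

0.0184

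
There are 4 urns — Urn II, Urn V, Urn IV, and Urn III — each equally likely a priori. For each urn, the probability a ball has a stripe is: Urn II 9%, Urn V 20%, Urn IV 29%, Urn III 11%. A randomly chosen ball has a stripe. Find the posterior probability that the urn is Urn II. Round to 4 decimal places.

0.1304

With a uniform prior (1/4 each), posterior ∝ likelihood:
  Urn II: 0.09
  Urn V: 0.2
  Urn IV: 0.29
  Urn III: 0.11
Normalizing constant = 0.69.
P(Urn II | evidence) = 0.09 / 0.69 ≈ 0.1304.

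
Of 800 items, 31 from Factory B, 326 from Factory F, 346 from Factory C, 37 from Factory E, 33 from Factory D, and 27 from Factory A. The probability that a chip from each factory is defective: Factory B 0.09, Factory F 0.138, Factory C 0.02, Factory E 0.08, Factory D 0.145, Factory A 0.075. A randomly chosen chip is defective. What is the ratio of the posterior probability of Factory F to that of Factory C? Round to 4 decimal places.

Compute prior × likelihood for every hypothesis:
  Factory B: 0.03875 × 0.09 = 0.0034875
  Factory F: 0.4075 × 0.138 = 0.056235
  Factory C: 0.4325 × 0.02 = 0.00865
  Factory E: 0.04625 × 0.08 = 0.0037
  Factory D: 0.04125 × 0.145 = 0.00598125
  Factory A: 0.03375 × 0.075 = 0.00253125
Total = 0.080585.
The ratio is 0.056235 / 0.00865 (the normalizer cancels) = 6.5012.

6.5012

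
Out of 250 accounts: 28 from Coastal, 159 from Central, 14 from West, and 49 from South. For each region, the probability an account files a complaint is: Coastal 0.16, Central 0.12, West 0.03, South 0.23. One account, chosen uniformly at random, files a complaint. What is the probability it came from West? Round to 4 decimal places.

0.0119

By Bayes' rule, posterior ∝ prior × likelihood:
  Coastal: 0.112 × 0.16 = 0.01792
  Central: 0.636 × 0.12 = 0.07632
  West: 0.056 × 0.03 = 0.00168
  South: 0.196 × 0.23 = 0.04508
Total = 0.141.
P(West | evidence) = 0.00168 / 0.141 ≈ 0.0119.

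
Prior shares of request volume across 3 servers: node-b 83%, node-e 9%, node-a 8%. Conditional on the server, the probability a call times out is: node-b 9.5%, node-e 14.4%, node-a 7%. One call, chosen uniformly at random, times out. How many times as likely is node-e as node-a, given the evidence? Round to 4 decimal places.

Unnormalized posteriors (prior × likelihood):
  node-b: 0.83 × 0.095 = 0.07885
  node-e: 0.09 × 0.144 = 0.01296
  node-a: 0.08 × 0.07 = 0.0056
Total = 0.09741.
The ratio is 0.01296 / 0.0056 (the normalizer cancels) = 2.3143.

2.3143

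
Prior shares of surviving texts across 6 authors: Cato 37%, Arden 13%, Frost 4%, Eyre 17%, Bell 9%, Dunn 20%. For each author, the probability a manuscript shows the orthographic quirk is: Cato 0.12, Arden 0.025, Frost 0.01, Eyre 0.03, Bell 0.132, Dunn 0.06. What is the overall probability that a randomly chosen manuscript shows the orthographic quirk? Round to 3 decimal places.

Compute prior × likelihood for every hypothesis:
  Cato: 0.37 × 0.12 = 0.0444
  Arden: 0.13 × 0.025 = 0.00325
  Frost: 0.04 × 0.01 = 0.0004
  Eyre: 0.17 × 0.03 = 0.0051
  Bell: 0.09 × 0.132 = 0.01188
  Dunn: 0.2 × 0.06 = 0.012
P(quirk) = 0.0444 + 0.00325 + 0.0004 + 0.0051 + 0.01188 + 0.012 = 0.07703 → 0.077.

0.077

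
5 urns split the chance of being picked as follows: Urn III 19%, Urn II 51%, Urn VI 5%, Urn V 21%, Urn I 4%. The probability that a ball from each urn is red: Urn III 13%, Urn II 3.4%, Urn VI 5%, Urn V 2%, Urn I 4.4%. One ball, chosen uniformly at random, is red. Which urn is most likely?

Urn III

By Bayes' rule, posterior ∝ prior × likelihood:
  Urn III: 0.19 × 0.13 = 0.0247
  Urn II: 0.51 × 0.034 = 0.01734
  Urn VI: 0.05 × 0.05 = 0.0025
  Urn V: 0.21 × 0.02 = 0.0042
  Urn I: 0.04 × 0.044 = 0.00176
Total = 0.0505.
Largest term belongs to Urn III, so Urn III is most probable.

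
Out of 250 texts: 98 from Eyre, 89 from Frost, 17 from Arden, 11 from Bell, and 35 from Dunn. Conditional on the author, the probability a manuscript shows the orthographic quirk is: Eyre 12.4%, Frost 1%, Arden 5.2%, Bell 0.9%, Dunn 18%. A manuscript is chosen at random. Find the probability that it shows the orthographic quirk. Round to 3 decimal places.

0.081

Compute prior × likelihood for every hypothesis:
  Eyre: 0.392 × 0.124 = 0.048608
  Frost: 0.356 × 0.01 = 0.00356
  Arden: 0.068 × 0.052 = 0.003536
  Bell: 0.044 × 0.009 = 0.000396
  Dunn: 0.14 × 0.18 = 0.0252
P(quirk) = 0.048608 + 0.00356 + 0.003536 + 0.000396 + 0.0252 = 0.0813 → 0.081.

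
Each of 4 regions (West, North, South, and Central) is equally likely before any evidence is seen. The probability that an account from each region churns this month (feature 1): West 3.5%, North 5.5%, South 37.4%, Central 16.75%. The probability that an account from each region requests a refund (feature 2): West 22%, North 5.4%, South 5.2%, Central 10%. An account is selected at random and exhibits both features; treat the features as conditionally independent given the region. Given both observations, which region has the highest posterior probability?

With a uniform prior (1/4 each), posterior ∝ likelihood:
  West: 0.035 × 0.22 = 0.0077
  North: 0.055 × 0.054 = 0.00297
  South: 0.374 × 0.052 = 0.019448
  Central: 0.1675 × 0.1 = 0.01675
Sum = 0.046868.
Largest term belongs to South, so South is most probable.

South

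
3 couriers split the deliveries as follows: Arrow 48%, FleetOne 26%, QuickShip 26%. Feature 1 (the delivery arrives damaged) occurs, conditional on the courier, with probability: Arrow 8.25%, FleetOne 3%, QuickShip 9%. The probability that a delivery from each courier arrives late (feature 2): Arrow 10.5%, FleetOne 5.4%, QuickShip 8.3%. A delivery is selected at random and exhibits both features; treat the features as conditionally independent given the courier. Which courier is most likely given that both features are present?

By Bayes' rule, posterior ∝ prior × likelihood:
  Arrow: 0.48 × 0.0825 × 0.105 = 0.004158
  FleetOne: 0.26 × 0.03 × 0.054 = 0.0004212
  QuickShip: 0.26 × 0.09 × 0.083 = 0.0019422
Sum = 0.0065214.
Largest term belongs to Arrow, so Arrow is most probable.

Arrow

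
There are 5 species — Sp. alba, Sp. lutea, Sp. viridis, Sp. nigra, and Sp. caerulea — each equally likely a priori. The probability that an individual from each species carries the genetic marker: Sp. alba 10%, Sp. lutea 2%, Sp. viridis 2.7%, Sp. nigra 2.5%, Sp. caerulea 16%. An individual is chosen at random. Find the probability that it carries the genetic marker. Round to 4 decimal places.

With a uniform prior (1/5 each), posterior ∝ likelihood:
  Sp. alba: 0.1
  Sp. lutea: 0.02
  Sp. viridis: 0.027
  Sp. nigra: 0.025
  Sp. caerulea: 0.16
P(marker) = (1/5) × (0.1 + 0.02 + 0.027 + 0.025 + 0.16) = 0.332/5 ≈ 0.0664.

0.0664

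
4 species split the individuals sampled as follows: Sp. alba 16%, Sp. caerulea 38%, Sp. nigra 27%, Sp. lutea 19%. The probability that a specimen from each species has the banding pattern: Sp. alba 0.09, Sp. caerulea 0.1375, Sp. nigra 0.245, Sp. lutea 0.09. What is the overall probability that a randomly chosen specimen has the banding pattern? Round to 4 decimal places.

Compute prior × likelihood for every hypothesis:
  Sp. alba: 0.16 × 0.09 = 0.0144
  Sp. caerulea: 0.38 × 0.1375 = 0.05225
  Sp. nigra: 0.27 × 0.245 = 0.06615
  Sp. lutea: 0.19 × 0.09 = 0.0171
P(banded) = 0.0144 + 0.05225 + 0.06615 + 0.0171 = 0.1499 → 0.1499.

0.1499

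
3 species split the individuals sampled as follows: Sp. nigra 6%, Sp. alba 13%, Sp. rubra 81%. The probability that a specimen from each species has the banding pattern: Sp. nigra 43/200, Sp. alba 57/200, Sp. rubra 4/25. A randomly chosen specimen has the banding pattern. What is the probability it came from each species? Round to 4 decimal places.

By Bayes' rule, posterior ∝ prior × likelihood:
  Sp. nigra: 0.06 × 0.215 = 0.0129
  Sp. alba: 0.13 × 0.285 = 0.03705
  Sp. rubra: 0.81 × 0.16 = 0.1296
Total = 0.17955.
P(Sp. nigra | banded) = 0.0129/0.17955 ≈ 0.0718
P(Sp. alba | banded) = 0.03705/0.17955 ≈ 0.2063
P(Sp. rubra | banded) = 0.1296/0.17955 ≈ 0.7218

Sp. nigra 0.0718, Sp. alba 0.2063, Sp. rubra 0.7218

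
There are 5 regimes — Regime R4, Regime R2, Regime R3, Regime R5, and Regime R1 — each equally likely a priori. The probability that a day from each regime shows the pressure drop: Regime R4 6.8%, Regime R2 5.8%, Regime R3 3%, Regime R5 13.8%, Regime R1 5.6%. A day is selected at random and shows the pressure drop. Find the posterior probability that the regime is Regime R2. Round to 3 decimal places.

Since the prior is uniform, the posterior is proportional to the likelihood:
  Regime R4: 0.068
  Regime R2: 0.058
  Regime R3: 0.03
  Regime R5: 0.138
  Regime R1: 0.056
Sum = 0.35.
P(Regime R2 | evidence) = 0.058 / 0.35 ≈ 0.166.

0.166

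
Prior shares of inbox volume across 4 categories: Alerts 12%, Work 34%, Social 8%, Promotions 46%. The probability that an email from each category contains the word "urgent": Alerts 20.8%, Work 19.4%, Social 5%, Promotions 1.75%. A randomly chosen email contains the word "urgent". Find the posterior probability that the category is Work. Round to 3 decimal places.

0.641

Compute prior × likelihood for every hypothesis:
  Alerts: 0.12 × 0.208 = 0.02496
  Work: 0.34 × 0.194 = 0.06596
  Social: 0.08 × 0.05 = 0.004
  Promotions: 0.46 × 0.0175 = 0.00805
Total = 0.10297.
P(Work | evidence) = 0.06596 / 0.10297 ≈ 0.641.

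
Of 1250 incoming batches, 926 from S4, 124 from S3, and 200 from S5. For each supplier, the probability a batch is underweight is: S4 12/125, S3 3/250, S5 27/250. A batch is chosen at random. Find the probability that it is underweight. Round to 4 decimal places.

Compute prior × likelihood for every hypothesis:
  S4: 0.7408 × 0.096 = 0.0711168
  S3: 0.0992 × 0.012 = 0.0011904
  S5: 0.16 × 0.108 = 0.01728
P(underweight) = 0.0711168 + 0.0011904 + 0.01728 = 0.0895872 → 0.0896.

0.0896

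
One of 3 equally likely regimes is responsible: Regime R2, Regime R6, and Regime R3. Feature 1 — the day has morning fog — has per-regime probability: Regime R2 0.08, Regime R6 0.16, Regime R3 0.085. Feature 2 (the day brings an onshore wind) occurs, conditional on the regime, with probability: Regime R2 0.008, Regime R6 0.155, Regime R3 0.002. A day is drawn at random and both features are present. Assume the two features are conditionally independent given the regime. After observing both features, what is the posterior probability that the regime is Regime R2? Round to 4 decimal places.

0.0250

Since the prior is uniform, the posterior is proportional to the likelihood:
  Regime R2: 0.08 × 0.008 = 0.00064
  Regime R6: 0.16 × 0.155 = 0.0248
  Regime R3: 0.085 × 0.002 = 0.00017
Sum = 0.02561.
P(Regime R2 | evidence) = 0.00064 / 0.02561 ≈ 0.0250.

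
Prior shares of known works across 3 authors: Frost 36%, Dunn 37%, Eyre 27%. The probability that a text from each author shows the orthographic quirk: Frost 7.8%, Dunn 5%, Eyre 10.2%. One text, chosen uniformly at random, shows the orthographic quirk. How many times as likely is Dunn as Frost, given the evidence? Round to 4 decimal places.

Unnormalized posteriors (prior × likelihood):
  Frost: 0.36 × 0.078 = 0.02808
  Dunn: 0.37 × 0.05 = 0.0185
  Eyre: 0.27 × 0.102 = 0.02754
Normalizing constant = 0.07412.
The ratio is 0.0185 / 0.02808 (the normalizer cancels) = 0.6588.

0.6588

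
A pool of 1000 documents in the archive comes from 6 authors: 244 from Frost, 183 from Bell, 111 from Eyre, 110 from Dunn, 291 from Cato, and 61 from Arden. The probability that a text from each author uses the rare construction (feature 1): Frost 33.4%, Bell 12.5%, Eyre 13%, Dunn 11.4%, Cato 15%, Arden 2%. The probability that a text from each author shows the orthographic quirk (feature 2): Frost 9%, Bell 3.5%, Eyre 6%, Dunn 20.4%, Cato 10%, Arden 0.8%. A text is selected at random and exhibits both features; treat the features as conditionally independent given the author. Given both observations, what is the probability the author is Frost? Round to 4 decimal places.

Unnormalized posteriors (prior × likelihood):
  Frost: 0.244 × 0.334 × 0.09 = 0.00733464
  Bell: 0.183 × 0.125 × 0.035 = 0.000800625
  Eyre: 0.111 × 0.13 × 0.06 = 0.0008658
  Dunn: 0.11 × 0.114 × 0.204 = 0.00255816
  Cato: 0.291 × 0.15 × 0.1 = 0.004365
  Arden: 0.061 × 0.02 × 0.008 = 0.00000976
Total = 0.015933985.
P(Frost | evidence) = 0.00733464 / 0.015933985 ≈ 0.4603.

0.4603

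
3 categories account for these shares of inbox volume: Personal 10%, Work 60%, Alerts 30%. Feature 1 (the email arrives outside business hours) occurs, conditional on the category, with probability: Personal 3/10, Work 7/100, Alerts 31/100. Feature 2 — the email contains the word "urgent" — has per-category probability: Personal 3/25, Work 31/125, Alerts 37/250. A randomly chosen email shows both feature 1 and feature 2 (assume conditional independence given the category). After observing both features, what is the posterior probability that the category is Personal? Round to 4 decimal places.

0.1296

Compute prior × likelihood for every hypothesis:
  Personal: 0.1 × 0.3 × 0.12 = 0.0036
  Work: 0.6 × 0.07 × 0.248 = 0.010416
  Alerts: 0.3 × 0.31 × 0.148 = 0.013764
Normalizing constant = 0.02778.
P(Personal | evidence) = 0.0036 / 0.02778 ≈ 0.1296.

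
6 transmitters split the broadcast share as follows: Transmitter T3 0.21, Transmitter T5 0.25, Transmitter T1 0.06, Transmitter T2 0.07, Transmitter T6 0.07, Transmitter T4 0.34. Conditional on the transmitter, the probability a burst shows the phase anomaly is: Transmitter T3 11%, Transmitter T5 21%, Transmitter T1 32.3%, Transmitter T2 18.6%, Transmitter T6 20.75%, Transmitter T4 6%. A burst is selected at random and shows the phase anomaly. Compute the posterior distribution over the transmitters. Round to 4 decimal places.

Compute prior × likelihood for every hypothesis:
  Transmitter T3: 0.21 × 0.11 = 0.0231
  Transmitter T5: 0.25 × 0.21 = 0.0525
  Transmitter T1: 0.06 × 0.323 = 0.01938
  Transmitter T2: 0.07 × 0.186 = 0.01302
  Transmitter T6: 0.07 × 0.2075 = 0.014525
  Transmitter T4: 0.34 × 0.06 = 0.0204
Sum = 0.142925.
P(Transmitter T3 | anomaly) = 0.0231/0.142925 ≈ 0.1616
P(Transmitter T5 | anomaly) = 0.0525/0.142925 ≈ 0.3673
P(Transmitter T1 | anomaly) = 0.01938/0.142925 ≈ 0.1356
P(Transmitter T2 | anomaly) = 0.01302/0.142925 ≈ 0.0911
P(Transmitter T6 | anomaly) = 0.014525/0.142925 ≈ 0.1016
P(Transmitter T4 | anomaly) = 0.0204/0.142925 ≈ 0.1427
(Check: 0.1616+0.3673+0.1356+0.0911+0.1016+0.1427 = 0.9999.)

Transmitter T3 0.1616, Transmitter T5 0.3673, Transmitter T1 0.1356, Transmitter T2 0.0911, Transmitter T6 0.1016, Transmitter T4 0.1427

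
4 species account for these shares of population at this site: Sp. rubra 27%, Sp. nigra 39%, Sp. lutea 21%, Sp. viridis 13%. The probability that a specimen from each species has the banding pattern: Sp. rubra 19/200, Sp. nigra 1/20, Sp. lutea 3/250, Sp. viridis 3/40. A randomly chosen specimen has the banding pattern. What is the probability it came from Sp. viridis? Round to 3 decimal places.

Compute prior × likelihood for every hypothesis:
  Sp. rubra: 0.27 × 0.095 = 0.02565
  Sp. nigra: 0.39 × 0.05 = 0.0195
  Sp. lutea: 0.21 × 0.012 = 0.00252
  Sp. viridis: 0.13 × 0.075 = 0.00975
Sum = 0.05742.
P(Sp. viridis | evidence) = 0.00975 / 0.05742 ≈ 0.170.

0.170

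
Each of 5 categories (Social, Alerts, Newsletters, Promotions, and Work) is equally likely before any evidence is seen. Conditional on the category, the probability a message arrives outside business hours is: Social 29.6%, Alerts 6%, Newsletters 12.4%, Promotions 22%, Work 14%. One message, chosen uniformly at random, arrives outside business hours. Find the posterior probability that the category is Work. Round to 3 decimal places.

Since the prior is uniform, the posterior is proportional to the likelihood:
  Social: 0.296
  Alerts: 0.06
  Newsletters: 0.124
  Promotions: 0.22
  Work: 0.14
Total = 0.84.
P(Work | evidence) = 0.14 / 0.84 ≈ 0.167.

0.167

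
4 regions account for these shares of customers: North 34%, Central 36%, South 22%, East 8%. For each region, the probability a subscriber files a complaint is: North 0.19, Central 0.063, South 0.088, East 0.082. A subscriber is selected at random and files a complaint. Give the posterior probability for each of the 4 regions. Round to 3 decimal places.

North 0.571, Central 0.200, South 0.171, East 0.058

Compute prior × likelihood for every hypothesis:
  North: 0.34 × 0.19 = 0.0646
  Central: 0.36 × 0.063 = 0.02268
  South: 0.22 × 0.088 = 0.01936
  East: 0.08 × 0.082 = 0.00656
Sum = 0.1132.
P(North | complaint) = 0.0646/0.1132 ≈ 0.571
P(Central | complaint) = 0.02268/0.1132 ≈ 0.200
P(South | complaint) = 0.01936/0.1132 ≈ 0.171
P(East | complaint) = 0.00656/0.1132 ≈ 0.058
(Check: 0.571+0.200+0.171+0.058 = 1.000.)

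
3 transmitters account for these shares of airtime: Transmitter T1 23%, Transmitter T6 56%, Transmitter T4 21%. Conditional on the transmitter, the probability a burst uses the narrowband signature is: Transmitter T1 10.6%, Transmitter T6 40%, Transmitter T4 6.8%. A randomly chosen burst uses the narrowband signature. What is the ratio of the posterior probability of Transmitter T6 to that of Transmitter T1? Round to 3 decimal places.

9.188

Compute prior × likelihood for every hypothesis:
  Transmitter T1: 0.23 × 0.106 = 0.02438
  Transmitter T6: 0.56 × 0.4 = 0.224
  Transmitter T4: 0.21 × 0.068 = 0.01428
Sum = 0.26266.
The ratio is 0.224 / 0.02438 (the normalizer cancels) = 9.188.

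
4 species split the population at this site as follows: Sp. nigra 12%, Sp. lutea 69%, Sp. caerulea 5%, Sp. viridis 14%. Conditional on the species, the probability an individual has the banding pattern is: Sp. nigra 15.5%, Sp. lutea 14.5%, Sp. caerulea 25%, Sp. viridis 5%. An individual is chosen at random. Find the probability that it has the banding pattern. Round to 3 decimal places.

0.138

Prior × likelihood for each hypothesis:
  Sp. nigra: 0.12 × 0.155 = 0.0186
  Sp. lutea: 0.69 × 0.145 = 0.10005
  Sp. caerulea: 0.05 × 0.25 = 0.0125
  Sp. viridis: 0.14 × 0.05 = 0.007
P(banded) = 0.0186 + 0.10005 + 0.0125 + 0.007 = 0.13815 → 0.138.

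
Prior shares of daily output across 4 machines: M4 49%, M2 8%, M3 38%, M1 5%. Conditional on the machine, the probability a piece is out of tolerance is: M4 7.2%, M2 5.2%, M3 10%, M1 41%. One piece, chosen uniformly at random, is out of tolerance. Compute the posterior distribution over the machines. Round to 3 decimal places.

M4 0.360, M2 0.042, M3 0.388, M1 0.209

Prior × likelihood for each hypothesis:
  M4: 0.49 × 0.072 = 0.03528
  M2: 0.08 × 0.052 = 0.00416
  M3: 0.38 × 0.1 = 0.038
  M1: 0.05 × 0.41 = 0.0205
Total = 0.09794.
P(M4 | oversize) = 0.03528/0.09794 ≈ 0.360
P(M2 | oversize) = 0.00416/0.09794 ≈ 0.042
P(M3 | oversize) = 0.038/0.09794 ≈ 0.388
P(M1 | oversize) = 0.0205/0.09794 ≈ 0.209
(Check: 0.360+0.042+0.388+0.209 = 0.999.)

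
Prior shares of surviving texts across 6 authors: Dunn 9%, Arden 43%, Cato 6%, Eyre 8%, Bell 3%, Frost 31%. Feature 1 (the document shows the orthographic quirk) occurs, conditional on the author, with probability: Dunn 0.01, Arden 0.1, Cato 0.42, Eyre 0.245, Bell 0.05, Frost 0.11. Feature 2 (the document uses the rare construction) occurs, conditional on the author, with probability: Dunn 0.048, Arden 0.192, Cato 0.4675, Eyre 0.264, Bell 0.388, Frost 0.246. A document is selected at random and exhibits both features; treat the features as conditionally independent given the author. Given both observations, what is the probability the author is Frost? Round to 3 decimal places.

By Bayes' rule, posterior ∝ prior × likelihood:
  Dunn: 0.09 × 0.01 × 0.048 = 0.0000432
  Arden: 0.43 × 0.1 × 0.192 = 0.008256
  Cato: 0.06 × 0.42 × 0.4675 = 0.011781
  Eyre: 0.08 × 0.245 × 0.264 = 0.0051744
  Bell: 0.03 × 0.05 × 0.388 = 0.000582
  Frost: 0.31 × 0.11 × 0.246 = 0.0083886
Normalizing constant = 0.0342252.
P(Frost | evidence) = 0.0083886 / 0.0342252 ≈ 0.245.

0.245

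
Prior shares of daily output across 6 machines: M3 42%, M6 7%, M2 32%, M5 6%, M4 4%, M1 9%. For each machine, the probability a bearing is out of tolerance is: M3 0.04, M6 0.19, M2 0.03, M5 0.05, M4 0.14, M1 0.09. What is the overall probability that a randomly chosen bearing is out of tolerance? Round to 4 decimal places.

0.0564

Unnormalized posteriors (prior × likelihood):
  M3: 0.42 × 0.04 = 0.0168
  M6: 0.07 × 0.19 = 0.0133
  M2: 0.32 × 0.03 = 0.0096
  M5: 0.06 × 0.05 = 0.003
  M4: 0.04 × 0.14 = 0.0056
  M1: 0.09 × 0.09 = 0.0081
P(oversize) = 0.0168 + 0.0133 + 0.0096 + 0.003 + 0.0056 + 0.0081 = 0.0564 → 0.0564.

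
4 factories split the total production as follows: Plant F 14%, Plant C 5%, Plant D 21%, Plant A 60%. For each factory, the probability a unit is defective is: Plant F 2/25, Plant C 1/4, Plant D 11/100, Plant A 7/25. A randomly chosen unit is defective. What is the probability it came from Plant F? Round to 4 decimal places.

By Bayes' rule, posterior ∝ prior × likelihood:
  Plant F: 0.14 × 0.08 = 0.0112
  Plant C: 0.05 × 0.25 = 0.0125
  Plant D: 0.21 × 0.11 = 0.0231
  Plant A: 0.6 × 0.28 = 0.168
Normalizing constant = 0.2148.
P(Plant F | evidence) = 0.0112 / 0.2148 ≈ 0.0521.

0.0521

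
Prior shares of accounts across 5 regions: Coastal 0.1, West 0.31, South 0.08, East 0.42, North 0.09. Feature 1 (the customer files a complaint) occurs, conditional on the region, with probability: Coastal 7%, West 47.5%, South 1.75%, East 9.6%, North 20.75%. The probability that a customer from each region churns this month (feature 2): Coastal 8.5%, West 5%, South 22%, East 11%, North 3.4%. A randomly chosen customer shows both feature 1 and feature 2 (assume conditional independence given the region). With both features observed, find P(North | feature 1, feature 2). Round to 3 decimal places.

By Bayes' rule, posterior ∝ prior × likelihood:
  Coastal: 0.1 × 0.07 × 0.085 = 0.000595
  West: 0.31 × 0.475 × 0.05 = 0.0073625
  South: 0.08 × 0.0175 × 0.22 = 0.000308
  East: 0.42 × 0.096 × 0.11 = 0.0044352
  North: 0.09 × 0.2075 × 0.034 = 0.00063495
Total = 0.01333565.
P(North | evidence) = 0.00063495 / 0.01333565 ≈ 0.048.

0.048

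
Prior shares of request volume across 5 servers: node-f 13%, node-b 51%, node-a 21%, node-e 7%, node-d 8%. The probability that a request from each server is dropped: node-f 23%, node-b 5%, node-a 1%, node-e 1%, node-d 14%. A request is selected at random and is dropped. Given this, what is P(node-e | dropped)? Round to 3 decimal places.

Prior × likelihood for each hypothesis:
  node-f: 0.13 × 0.23 = 0.0299
  node-b: 0.51 × 0.05 = 0.0255
  node-a: 0.21 × 0.01 = 0.0021
  node-e: 0.07 × 0.01 = 0.0007
  node-d: 0.08 × 0.14 = 0.0112
Normalizing constant = 0.0694.
P(node-e | evidence) = 0.0007 / 0.0694 ≈ 0.010.

0.010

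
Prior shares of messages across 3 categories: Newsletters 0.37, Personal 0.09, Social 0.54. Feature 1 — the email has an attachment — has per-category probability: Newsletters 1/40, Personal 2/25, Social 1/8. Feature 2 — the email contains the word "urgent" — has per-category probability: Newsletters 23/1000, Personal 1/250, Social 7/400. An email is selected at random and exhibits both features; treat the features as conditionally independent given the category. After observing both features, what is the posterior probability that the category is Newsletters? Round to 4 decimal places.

Prior × likelihood for each hypothesis:
  Newsletters: 0.37 × 0.025 × 0.023 = 0.00021275
  Personal: 0.09 × 0.08 × 0.004 = 0.0000288
  Social: 0.54 × 0.125 × 0.0175 = 0.00118125
Normalizing constant = 0.0014228.
P(Newsletters | evidence) = 0.00021275 / 0.0014228 ≈ 0.1495.

0.1495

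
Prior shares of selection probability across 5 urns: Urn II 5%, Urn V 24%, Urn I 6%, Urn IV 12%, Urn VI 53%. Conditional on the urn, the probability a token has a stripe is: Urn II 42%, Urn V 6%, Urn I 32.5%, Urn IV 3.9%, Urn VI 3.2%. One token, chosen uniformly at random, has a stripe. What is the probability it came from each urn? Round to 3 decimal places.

By Bayes' rule, posterior ∝ prior × likelihood:
  Urn II: 0.05 × 0.42 = 0.021
  Urn V: 0.24 × 0.06 = 0.0144
  Urn I: 0.06 × 0.325 = 0.0195
  Urn IV: 0.12 × 0.039 = 0.00468
  Urn VI: 0.53 × 0.032 = 0.01696
Total = 0.07654.
P(Urn II | striped) = 0.021/0.07654 ≈ 0.274
P(Urn V | striped) = 0.0144/0.07654 ≈ 0.188
P(Urn I | striped) = 0.0195/0.07654 ≈ 0.255
P(Urn IV | striped) = 0.00468/0.07654 ≈ 0.061
P(Urn VI | striped) = 0.01696/0.07654 ≈ 0.222
(Check: 0.274+0.188+0.255+0.061+0.222 = 1.000.)

Urn II 0.274, Urn V 0.188, Urn I 0.255, Urn IV 0.061, Urn VI 0.222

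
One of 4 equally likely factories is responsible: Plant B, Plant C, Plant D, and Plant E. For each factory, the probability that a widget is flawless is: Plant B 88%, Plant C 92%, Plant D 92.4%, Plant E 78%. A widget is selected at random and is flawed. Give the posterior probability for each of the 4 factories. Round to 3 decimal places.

Plant B 0.242, Plant C 0.161, Plant D 0.153, Plant E 0.444

Taking complements, P(flawed | each) = Plant B 0.12, Plant C 0.08, Plant D 0.076, Plant E 0.22.
With a uniform prior (1/4 each), posterior ∝ likelihood:
  Plant B: 0.12
  Plant C: 0.08
  Plant D: 0.076
  Plant E: 0.22
Normalizing constant = 0.496.
P(Plant B | flawed) = 0.12/0.496 ≈ 0.242
P(Plant C | flawed) = 0.08/0.496 ≈ 0.161
P(Plant D | flawed) = 0.076/0.496 ≈ 0.153
P(Plant E | flawed) = 0.22/0.496 ≈ 0.444
(Check: 0.242+0.161+0.153+0.444 = 1.000.)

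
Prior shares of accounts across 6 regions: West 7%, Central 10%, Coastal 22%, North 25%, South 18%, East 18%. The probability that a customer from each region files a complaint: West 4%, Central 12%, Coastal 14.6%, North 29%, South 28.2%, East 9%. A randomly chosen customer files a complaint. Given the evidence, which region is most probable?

North

Unnormalized posteriors (prior × likelihood):
  West: 0.07 × 0.04 = 0.0028
  Central: 0.1 × 0.12 = 0.012
  Coastal: 0.22 × 0.146 = 0.03212
  North: 0.25 × 0.29 = 0.0725
  South: 0.18 × 0.282 = 0.05076
  East: 0.18 × 0.09 = 0.0162
Total = 0.18638.
Largest term belongs to North, so North is most probable.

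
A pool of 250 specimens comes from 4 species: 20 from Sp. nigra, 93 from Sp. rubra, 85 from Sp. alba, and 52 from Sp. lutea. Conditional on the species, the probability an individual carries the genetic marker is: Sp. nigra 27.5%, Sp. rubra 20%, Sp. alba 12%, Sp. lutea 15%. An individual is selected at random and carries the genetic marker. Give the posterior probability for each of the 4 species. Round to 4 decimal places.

Unnormalized posteriors (prior × likelihood):
  Sp. nigra: 0.08 × 0.275 = 0.022
  Sp. rubra: 0.372 × 0.2 = 0.0744
  Sp. alba: 0.34 × 0.12 = 0.0408
  Sp. lutea: 0.208 × 0.15 = 0.0312
Sum = 0.1684.
P(Sp. nigra | marker) = 0.022/0.1684 ≈ 0.1306
P(Sp. rubra | marker) = 0.0744/0.1684 ≈ 0.4418
P(Sp. alba | marker) = 0.0408/0.1684 ≈ 0.2423
P(Sp. lutea | marker) = 0.0312/0.1684 ≈ 0.1853
(Check: 0.1306+0.4418+0.2423+0.1853 = 1.0000.)

Sp. nigra 0.1306, Sp. rubra 0.4418, Sp. alba 0.2423, Sp. lutea 0.1853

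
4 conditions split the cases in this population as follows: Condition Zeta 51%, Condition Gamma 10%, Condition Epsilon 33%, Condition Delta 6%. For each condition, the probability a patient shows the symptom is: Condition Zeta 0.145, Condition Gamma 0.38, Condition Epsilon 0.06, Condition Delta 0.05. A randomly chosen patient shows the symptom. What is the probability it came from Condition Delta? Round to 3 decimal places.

Unnormalized posteriors (prior × likelihood):
  Condition Zeta: 0.51 × 0.145 = 0.07395
  Condition Gamma: 0.1 × 0.38 = 0.038
  Condition Epsilon: 0.33 × 0.06 = 0.0198
  Condition Delta: 0.06 × 0.05 = 0.003
Total = 0.13475.
P(Condition Delta | evidence) = 0.003 / 0.13475 ≈ 0.022.

0.022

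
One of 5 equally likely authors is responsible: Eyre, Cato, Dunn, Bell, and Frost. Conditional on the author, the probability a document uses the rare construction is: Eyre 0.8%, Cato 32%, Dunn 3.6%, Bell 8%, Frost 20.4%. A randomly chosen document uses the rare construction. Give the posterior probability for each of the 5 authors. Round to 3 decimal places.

Eyre 0.012, Cato 0.494, Dunn 0.056, Bell 0.123, Frost 0.315

With a uniform prior (1/5 each), posterior ∝ likelihood:
  Eyre: 0.008
  Cato: 0.32
  Dunn: 0.036
  Bell: 0.08
  Frost: 0.204
Total = 0.648.
P(Eyre | rare-form) = 0.008/0.648 ≈ 0.012
P(Cato | rare-form) = 0.32/0.648 ≈ 0.494
P(Dunn | rare-form) = 0.036/0.648 ≈ 0.056
P(Bell | rare-form) = 0.08/0.648 ≈ 0.123
P(Frost | rare-form) = 0.204/0.648 ≈ 0.315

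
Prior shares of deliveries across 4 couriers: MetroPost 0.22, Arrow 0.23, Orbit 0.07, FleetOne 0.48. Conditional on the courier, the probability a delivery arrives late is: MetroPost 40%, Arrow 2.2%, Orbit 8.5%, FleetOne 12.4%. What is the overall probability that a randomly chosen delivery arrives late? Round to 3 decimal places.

Unnormalized posteriors (prior × likelihood):
  MetroPost: 0.22 × 0.4 = 0.088
  Arrow: 0.23 × 0.022 = 0.00506
  Orbit: 0.07 × 0.085 = 0.00595
  FleetOne: 0.48 × 0.124 = 0.05952
P(late) = 0.088 + 0.00506 + 0.00595 + 0.05952 = 0.15853 → 0.159.

0.159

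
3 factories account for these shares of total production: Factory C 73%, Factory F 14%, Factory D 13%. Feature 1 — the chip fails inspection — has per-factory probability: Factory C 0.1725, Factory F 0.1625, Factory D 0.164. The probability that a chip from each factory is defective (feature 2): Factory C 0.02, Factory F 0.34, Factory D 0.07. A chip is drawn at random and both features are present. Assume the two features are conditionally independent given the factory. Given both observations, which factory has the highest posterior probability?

Unnormalized posteriors (prior × likelihood):
  Factory C: 0.73 × 0.1725 × 0.02 = 0.0025185
  Factory F: 0.14 × 0.1625 × 0.34 = 0.007735
  Factory D: 0.13 × 0.164 × 0.07 = 0.0014924
Normalizing constant = 0.0117459.
Largest term belongs to Factory F, so Factory F is most probable.

Factory F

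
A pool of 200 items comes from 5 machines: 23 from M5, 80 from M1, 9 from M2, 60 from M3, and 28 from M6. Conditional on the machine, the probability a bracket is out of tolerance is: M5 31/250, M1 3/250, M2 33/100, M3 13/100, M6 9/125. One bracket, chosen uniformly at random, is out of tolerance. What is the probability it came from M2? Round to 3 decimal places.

Prior × likelihood for each hypothesis:
  M5: 0.115 × 0.124 = 0.01426
  M1: 0.4 × 0.012 = 0.0048
  M2: 0.045 × 0.33 = 0.01485
  M3: 0.3 × 0.13 = 0.039
  M6: 0.14 × 0.072 = 0.01008
Normalizing constant = 0.08299.
P(M2 | evidence) = 0.01485 / 0.08299 ≈ 0.179.

0.179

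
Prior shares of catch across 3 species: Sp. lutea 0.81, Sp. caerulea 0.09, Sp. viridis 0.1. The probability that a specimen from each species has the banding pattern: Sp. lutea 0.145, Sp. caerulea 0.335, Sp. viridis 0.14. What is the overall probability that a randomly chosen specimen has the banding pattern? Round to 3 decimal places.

0.162

By Bayes' rule, posterior ∝ prior × likelihood:
  Sp. lutea: 0.81 × 0.145 = 0.11745
  Sp. caerulea: 0.09 × 0.335 = 0.03015
  Sp. viridis: 0.1 × 0.14 = 0.014
P(banded) = 0.11745 + 0.03015 + 0.014 = 0.1616 → 0.162.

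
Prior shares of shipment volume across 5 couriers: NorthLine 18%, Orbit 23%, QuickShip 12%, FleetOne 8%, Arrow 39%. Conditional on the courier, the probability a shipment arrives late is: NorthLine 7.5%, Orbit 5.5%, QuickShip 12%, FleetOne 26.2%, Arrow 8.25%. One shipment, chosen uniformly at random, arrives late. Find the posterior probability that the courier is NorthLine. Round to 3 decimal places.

Unnormalized posteriors (prior × likelihood):
  NorthLine: 0.18 × 0.075 = 0.0135
  Orbit: 0.23 × 0.055 = 0.01265
  QuickShip: 0.12 × 0.12 = 0.0144
  FleetOne: 0.08 × 0.262 = 0.02096
  Arrow: 0.39 × 0.0825 = 0.032175
Total = 0.093685.
P(NorthLine | evidence) = 0.0135 / 0.093685 ≈ 0.144.

0.144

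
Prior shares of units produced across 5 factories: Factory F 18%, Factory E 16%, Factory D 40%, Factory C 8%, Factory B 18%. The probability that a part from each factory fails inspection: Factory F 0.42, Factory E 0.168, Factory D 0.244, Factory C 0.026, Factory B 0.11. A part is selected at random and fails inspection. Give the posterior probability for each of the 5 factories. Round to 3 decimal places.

By Bayes' rule, posterior ∝ prior × likelihood:
  Factory F: 0.18 × 0.42 = 0.0756
  Factory E: 0.16 × 0.168 = 0.02688
  Factory D: 0.4 × 0.244 = 0.0976
  Factory C: 0.08 × 0.026 = 0.00208
  Factory B: 0.18 × 0.11 = 0.0198
Total = 0.22196.
P(Factory F | nonconforming) = 0.0756/0.22196 ≈ 0.341
P(Factory E | nonconforming) = 0.02688/0.22196 ≈ 0.121
P(Factory D | nonconforming) = 0.0976/0.22196 ≈ 0.440
P(Factory C | nonconforming) = 0.00208/0.22196 ≈ 0.009
P(Factory B | nonconforming) = 0.0198/0.22196 ≈ 0.089
(Check: 0.341+0.121+0.440+0.009+0.089 = 1.000.)

Factory F 0.341, Factory E 0.121, Factory D 0.440, Factory C 0.009, Factory B 0.089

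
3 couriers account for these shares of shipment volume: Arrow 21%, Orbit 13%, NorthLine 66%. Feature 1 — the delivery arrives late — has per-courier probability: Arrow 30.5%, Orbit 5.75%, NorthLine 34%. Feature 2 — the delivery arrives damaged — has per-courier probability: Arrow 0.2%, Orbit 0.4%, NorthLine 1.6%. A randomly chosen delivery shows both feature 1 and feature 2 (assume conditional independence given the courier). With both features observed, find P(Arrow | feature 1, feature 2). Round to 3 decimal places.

Unnormalized posteriors (prior × likelihood):
  Arrow: 0.21 × 0.305 × 0.002 = 0.0001281
  Orbit: 0.13 × 0.0575 × 0.004 = 0.0000299
  NorthLine: 0.66 × 0.34 × 0.016 = 0.0035904
Sum = 0.0037484.
P(Arrow | evidence) = 0.0001281 / 0.0037484 ≈ 0.034.

0.034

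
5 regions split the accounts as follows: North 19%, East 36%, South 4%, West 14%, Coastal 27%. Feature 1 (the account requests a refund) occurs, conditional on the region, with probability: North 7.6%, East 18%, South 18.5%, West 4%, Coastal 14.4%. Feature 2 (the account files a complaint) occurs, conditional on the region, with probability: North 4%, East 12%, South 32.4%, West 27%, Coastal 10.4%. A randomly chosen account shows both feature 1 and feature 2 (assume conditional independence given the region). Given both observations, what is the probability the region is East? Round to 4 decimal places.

0.4769

Prior × likelihood for each hypothesis:
  North: 0.19 × 0.076 × 0.04 = 0.0005776
  East: 0.36 × 0.18 × 0.12 = 0.007776
  South: 0.04 × 0.185 × 0.324 = 0.0023976
  West: 0.14 × 0.04 × 0.27 = 0.001512
  Coastal: 0.27 × 0.144 × 0.104 = 0.00404352
Normalizing constant = 0.01630672.
P(East | evidence) = 0.007776 / 0.01630672 ≈ 0.4769.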